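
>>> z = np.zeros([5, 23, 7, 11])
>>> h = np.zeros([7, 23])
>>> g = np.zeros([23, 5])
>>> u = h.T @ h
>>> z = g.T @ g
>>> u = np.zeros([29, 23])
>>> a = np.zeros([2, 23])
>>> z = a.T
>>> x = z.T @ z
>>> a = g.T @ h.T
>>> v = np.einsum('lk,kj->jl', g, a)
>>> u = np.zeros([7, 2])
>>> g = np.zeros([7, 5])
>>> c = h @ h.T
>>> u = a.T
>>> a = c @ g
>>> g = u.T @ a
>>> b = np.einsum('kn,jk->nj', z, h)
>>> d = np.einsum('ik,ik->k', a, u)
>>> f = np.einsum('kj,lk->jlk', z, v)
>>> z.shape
(23, 2)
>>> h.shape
(7, 23)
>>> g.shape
(5, 5)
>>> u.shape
(7, 5)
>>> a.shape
(7, 5)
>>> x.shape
(2, 2)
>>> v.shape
(7, 23)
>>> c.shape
(7, 7)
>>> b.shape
(2, 7)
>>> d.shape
(5,)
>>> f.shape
(2, 7, 23)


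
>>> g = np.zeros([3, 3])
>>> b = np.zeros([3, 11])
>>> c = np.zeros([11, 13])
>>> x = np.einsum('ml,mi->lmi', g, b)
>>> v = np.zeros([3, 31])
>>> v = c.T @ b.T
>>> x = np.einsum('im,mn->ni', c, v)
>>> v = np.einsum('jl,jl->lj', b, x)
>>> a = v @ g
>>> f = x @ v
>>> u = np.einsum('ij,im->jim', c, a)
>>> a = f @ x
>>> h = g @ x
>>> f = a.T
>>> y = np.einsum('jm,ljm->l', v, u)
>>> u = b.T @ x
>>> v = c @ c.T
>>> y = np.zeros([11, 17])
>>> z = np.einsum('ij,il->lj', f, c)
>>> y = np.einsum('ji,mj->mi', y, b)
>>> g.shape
(3, 3)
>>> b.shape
(3, 11)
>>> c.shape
(11, 13)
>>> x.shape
(3, 11)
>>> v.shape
(11, 11)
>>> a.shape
(3, 11)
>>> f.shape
(11, 3)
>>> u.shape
(11, 11)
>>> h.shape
(3, 11)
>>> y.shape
(3, 17)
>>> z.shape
(13, 3)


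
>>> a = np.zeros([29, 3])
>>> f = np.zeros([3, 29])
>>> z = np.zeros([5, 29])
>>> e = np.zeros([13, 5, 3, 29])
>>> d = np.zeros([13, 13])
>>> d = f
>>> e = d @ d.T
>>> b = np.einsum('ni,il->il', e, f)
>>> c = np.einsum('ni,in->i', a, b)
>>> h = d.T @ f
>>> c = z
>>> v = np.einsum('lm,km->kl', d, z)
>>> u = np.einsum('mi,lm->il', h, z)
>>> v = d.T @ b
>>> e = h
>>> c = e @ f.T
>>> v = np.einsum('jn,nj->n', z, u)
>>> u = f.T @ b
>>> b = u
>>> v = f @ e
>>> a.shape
(29, 3)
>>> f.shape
(3, 29)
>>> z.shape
(5, 29)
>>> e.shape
(29, 29)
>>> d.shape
(3, 29)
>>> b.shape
(29, 29)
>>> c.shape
(29, 3)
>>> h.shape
(29, 29)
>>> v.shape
(3, 29)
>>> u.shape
(29, 29)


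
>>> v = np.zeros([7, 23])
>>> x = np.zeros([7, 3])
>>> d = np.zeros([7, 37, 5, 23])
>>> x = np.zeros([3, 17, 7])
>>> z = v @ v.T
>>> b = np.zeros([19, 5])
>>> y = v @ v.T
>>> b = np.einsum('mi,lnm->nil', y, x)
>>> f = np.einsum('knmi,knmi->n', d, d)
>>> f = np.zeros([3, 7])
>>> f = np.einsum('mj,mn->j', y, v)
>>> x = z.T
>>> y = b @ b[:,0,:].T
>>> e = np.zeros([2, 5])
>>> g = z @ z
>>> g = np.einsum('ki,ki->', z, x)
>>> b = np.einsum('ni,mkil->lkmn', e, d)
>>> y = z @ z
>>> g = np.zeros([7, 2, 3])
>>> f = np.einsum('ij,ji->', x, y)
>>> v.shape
(7, 23)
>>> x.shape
(7, 7)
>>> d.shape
(7, 37, 5, 23)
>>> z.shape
(7, 7)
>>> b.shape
(23, 37, 7, 2)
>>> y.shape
(7, 7)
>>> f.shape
()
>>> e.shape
(2, 5)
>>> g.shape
(7, 2, 3)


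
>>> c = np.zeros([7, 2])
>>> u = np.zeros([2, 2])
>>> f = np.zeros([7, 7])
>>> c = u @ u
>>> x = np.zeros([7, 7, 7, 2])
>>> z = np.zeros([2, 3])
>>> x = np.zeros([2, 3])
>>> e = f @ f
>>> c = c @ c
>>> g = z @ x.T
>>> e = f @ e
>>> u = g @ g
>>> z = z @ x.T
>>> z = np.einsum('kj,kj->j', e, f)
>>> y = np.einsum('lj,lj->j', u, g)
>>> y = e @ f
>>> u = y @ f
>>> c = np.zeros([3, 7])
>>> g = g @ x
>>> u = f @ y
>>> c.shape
(3, 7)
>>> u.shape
(7, 7)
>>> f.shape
(7, 7)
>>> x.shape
(2, 3)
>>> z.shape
(7,)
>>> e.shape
(7, 7)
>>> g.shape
(2, 3)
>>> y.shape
(7, 7)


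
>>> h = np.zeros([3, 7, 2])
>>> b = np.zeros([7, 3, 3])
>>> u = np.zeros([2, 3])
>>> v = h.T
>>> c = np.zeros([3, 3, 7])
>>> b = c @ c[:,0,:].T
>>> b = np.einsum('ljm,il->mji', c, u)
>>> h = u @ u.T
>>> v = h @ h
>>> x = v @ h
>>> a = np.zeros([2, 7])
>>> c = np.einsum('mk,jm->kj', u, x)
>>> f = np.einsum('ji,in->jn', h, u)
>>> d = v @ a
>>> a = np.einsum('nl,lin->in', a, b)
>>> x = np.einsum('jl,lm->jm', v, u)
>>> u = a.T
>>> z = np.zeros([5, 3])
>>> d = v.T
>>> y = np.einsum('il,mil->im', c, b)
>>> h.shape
(2, 2)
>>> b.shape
(7, 3, 2)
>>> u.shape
(2, 3)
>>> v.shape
(2, 2)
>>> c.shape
(3, 2)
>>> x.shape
(2, 3)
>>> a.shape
(3, 2)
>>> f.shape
(2, 3)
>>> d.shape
(2, 2)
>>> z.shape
(5, 3)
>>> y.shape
(3, 7)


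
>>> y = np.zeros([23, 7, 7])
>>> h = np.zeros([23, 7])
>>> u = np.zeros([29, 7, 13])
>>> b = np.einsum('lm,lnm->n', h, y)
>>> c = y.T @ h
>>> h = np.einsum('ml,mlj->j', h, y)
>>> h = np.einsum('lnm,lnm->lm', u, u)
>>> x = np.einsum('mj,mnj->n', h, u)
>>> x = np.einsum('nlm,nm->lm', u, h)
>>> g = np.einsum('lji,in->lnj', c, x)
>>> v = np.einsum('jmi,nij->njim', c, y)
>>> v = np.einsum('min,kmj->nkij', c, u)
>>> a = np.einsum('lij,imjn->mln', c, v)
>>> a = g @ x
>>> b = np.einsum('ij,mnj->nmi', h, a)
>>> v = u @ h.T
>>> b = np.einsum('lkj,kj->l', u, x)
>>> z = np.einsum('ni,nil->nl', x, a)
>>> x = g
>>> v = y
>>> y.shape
(23, 7, 7)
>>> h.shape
(29, 13)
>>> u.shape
(29, 7, 13)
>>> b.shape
(29,)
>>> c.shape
(7, 7, 7)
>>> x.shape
(7, 13, 7)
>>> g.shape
(7, 13, 7)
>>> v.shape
(23, 7, 7)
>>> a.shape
(7, 13, 13)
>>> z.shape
(7, 13)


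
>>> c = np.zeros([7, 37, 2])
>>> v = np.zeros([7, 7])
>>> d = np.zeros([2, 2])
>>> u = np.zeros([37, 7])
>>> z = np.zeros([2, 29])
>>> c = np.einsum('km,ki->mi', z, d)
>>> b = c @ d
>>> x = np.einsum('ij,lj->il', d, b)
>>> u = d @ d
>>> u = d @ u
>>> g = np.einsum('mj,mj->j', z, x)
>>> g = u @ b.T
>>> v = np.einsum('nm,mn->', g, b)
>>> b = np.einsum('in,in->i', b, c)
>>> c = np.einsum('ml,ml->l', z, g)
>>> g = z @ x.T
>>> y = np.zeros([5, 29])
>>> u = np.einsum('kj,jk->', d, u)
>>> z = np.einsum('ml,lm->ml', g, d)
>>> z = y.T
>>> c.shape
(29,)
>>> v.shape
()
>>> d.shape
(2, 2)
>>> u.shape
()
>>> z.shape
(29, 5)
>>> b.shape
(29,)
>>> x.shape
(2, 29)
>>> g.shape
(2, 2)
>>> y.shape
(5, 29)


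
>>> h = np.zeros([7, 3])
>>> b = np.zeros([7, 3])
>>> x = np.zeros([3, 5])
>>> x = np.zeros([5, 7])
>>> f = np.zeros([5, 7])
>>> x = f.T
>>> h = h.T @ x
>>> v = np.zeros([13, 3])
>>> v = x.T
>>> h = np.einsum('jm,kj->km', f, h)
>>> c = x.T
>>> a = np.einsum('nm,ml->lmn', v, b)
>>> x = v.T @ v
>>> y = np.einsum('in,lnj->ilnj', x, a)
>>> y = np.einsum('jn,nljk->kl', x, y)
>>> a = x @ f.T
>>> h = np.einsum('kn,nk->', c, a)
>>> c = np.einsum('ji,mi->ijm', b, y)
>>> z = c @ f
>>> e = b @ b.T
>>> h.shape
()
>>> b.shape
(7, 3)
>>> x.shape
(7, 7)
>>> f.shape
(5, 7)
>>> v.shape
(5, 7)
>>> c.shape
(3, 7, 5)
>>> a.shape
(7, 5)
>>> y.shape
(5, 3)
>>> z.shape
(3, 7, 7)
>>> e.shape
(7, 7)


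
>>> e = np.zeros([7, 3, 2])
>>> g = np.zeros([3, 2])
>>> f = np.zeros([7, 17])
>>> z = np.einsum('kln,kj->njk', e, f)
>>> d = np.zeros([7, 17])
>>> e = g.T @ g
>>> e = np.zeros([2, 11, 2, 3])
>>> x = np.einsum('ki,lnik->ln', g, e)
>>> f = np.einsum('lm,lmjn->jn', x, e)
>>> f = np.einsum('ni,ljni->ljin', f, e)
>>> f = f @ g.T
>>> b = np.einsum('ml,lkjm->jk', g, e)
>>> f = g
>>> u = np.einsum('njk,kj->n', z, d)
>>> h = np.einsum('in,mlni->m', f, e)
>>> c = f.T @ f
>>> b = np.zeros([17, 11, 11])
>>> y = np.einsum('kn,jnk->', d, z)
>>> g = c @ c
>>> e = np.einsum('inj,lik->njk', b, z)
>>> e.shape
(11, 11, 7)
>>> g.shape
(2, 2)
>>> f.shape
(3, 2)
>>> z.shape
(2, 17, 7)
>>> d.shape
(7, 17)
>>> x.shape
(2, 11)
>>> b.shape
(17, 11, 11)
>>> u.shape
(2,)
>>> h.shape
(2,)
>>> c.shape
(2, 2)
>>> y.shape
()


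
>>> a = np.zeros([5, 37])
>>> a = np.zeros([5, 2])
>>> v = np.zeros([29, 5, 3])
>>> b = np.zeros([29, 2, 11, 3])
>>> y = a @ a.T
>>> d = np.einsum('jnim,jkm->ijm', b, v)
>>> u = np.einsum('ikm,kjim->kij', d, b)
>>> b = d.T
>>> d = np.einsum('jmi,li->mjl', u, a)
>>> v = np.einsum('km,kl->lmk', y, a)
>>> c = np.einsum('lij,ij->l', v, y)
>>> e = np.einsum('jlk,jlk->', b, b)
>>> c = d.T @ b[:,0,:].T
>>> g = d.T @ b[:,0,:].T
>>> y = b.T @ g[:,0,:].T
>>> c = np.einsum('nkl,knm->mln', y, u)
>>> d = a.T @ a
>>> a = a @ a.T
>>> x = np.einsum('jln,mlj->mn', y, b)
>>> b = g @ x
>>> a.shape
(5, 5)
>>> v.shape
(2, 5, 5)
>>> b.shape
(5, 29, 5)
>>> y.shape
(11, 29, 5)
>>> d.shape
(2, 2)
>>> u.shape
(29, 11, 2)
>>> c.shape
(2, 5, 11)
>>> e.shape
()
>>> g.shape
(5, 29, 3)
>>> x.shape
(3, 5)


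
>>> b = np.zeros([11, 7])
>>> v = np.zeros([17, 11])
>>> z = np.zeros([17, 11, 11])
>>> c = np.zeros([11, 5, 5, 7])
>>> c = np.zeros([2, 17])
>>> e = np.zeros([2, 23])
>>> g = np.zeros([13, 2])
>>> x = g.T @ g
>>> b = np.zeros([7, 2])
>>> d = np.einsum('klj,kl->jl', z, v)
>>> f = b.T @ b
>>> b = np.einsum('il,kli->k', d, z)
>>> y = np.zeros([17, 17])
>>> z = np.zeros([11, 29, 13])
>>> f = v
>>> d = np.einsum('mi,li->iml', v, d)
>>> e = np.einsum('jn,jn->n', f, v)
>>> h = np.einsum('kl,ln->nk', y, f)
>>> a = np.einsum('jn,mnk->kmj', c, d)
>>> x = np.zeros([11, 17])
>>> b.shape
(17,)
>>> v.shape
(17, 11)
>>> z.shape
(11, 29, 13)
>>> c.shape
(2, 17)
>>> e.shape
(11,)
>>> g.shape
(13, 2)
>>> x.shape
(11, 17)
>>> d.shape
(11, 17, 11)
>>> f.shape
(17, 11)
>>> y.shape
(17, 17)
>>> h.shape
(11, 17)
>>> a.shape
(11, 11, 2)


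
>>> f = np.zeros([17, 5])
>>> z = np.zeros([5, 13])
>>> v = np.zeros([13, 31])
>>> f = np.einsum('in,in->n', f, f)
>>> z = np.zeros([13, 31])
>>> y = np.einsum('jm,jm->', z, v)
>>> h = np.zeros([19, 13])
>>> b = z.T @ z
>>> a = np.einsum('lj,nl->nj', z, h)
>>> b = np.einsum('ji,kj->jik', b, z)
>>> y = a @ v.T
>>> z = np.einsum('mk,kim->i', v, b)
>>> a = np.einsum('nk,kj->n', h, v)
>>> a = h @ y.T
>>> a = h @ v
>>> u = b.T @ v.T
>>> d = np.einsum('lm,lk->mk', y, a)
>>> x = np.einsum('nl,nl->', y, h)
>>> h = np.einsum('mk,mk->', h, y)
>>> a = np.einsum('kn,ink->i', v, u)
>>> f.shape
(5,)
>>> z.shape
(31,)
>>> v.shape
(13, 31)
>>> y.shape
(19, 13)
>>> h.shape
()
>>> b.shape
(31, 31, 13)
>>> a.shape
(13,)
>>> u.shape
(13, 31, 13)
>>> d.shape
(13, 31)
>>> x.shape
()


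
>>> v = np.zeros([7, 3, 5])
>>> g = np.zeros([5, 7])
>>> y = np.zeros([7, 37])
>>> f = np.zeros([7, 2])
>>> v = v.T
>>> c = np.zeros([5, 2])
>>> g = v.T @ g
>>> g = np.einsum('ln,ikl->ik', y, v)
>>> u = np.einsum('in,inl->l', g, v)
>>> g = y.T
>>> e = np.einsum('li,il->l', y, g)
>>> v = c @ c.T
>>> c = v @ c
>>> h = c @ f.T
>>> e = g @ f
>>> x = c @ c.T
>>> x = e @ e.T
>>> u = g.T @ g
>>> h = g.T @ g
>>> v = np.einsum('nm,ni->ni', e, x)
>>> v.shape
(37, 37)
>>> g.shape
(37, 7)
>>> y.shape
(7, 37)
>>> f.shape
(7, 2)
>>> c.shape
(5, 2)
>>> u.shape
(7, 7)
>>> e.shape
(37, 2)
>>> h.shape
(7, 7)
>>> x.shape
(37, 37)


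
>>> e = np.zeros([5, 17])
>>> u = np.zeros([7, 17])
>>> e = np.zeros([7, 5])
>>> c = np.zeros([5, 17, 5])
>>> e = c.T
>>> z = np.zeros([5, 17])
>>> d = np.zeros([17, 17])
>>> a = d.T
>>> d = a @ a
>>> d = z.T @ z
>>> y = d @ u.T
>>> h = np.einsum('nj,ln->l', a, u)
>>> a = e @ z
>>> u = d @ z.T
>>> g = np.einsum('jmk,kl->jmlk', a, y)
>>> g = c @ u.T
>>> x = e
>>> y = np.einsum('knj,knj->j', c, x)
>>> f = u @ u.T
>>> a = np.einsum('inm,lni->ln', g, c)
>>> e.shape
(5, 17, 5)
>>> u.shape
(17, 5)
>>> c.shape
(5, 17, 5)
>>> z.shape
(5, 17)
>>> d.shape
(17, 17)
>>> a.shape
(5, 17)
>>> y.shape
(5,)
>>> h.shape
(7,)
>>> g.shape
(5, 17, 17)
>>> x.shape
(5, 17, 5)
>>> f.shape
(17, 17)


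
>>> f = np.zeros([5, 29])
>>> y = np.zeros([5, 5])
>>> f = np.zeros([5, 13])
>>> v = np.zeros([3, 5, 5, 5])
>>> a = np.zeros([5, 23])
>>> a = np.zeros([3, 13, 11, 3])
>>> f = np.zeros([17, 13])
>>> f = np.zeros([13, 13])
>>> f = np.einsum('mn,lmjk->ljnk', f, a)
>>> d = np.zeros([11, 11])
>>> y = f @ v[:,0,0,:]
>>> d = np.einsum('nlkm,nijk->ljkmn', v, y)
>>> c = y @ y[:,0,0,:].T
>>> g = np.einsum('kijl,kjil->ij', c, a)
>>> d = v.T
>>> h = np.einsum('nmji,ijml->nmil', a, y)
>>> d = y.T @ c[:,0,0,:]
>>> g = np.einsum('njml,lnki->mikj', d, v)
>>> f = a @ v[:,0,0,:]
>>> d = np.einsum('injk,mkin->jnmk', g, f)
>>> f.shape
(3, 13, 11, 5)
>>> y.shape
(3, 11, 13, 5)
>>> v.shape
(3, 5, 5, 5)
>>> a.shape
(3, 13, 11, 3)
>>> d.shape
(5, 5, 3, 13)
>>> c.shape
(3, 11, 13, 3)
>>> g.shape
(11, 5, 5, 13)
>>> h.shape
(3, 13, 3, 5)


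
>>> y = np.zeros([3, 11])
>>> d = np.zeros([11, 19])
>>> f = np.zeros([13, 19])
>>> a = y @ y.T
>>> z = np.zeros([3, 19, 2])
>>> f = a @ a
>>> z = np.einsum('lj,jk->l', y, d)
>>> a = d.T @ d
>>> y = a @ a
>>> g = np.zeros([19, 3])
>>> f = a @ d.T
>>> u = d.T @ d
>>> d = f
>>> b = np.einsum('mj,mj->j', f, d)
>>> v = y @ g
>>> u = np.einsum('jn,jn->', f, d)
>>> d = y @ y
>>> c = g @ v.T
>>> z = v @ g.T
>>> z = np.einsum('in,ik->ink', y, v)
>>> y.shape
(19, 19)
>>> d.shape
(19, 19)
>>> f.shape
(19, 11)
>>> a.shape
(19, 19)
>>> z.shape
(19, 19, 3)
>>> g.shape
(19, 3)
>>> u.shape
()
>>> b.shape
(11,)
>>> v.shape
(19, 3)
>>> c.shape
(19, 19)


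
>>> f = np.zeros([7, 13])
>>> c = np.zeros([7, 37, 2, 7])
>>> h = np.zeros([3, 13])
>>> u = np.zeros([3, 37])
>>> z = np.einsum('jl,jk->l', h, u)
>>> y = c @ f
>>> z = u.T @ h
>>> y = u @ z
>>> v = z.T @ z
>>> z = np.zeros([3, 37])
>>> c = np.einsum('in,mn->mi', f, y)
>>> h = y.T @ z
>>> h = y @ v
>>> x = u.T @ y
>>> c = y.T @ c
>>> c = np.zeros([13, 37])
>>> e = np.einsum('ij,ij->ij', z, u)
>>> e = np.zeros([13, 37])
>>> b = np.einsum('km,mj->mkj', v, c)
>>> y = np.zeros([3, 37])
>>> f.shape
(7, 13)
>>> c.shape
(13, 37)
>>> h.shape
(3, 13)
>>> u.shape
(3, 37)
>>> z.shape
(3, 37)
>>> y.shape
(3, 37)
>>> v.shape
(13, 13)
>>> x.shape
(37, 13)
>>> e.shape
(13, 37)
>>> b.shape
(13, 13, 37)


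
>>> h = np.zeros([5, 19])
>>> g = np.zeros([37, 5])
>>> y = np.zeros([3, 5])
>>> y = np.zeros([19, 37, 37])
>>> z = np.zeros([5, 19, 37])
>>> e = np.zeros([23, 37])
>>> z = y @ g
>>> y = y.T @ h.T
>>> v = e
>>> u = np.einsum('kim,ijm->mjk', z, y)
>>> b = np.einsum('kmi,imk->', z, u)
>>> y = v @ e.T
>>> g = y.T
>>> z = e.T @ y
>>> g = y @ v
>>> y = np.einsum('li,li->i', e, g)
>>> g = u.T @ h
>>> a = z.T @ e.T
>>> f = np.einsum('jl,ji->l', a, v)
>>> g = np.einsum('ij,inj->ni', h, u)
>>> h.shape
(5, 19)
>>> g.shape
(37, 5)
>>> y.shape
(37,)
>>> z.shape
(37, 23)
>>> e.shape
(23, 37)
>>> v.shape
(23, 37)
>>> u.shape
(5, 37, 19)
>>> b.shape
()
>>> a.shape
(23, 23)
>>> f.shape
(23,)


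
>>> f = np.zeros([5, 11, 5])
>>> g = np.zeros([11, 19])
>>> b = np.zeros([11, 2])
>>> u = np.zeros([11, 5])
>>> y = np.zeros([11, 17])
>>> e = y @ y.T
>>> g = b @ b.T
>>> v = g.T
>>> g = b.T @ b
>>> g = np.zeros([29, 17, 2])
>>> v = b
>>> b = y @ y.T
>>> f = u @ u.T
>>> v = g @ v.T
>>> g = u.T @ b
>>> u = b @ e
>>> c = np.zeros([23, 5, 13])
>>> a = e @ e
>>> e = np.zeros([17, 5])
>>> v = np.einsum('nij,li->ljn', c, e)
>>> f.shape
(11, 11)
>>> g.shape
(5, 11)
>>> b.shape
(11, 11)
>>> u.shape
(11, 11)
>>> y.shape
(11, 17)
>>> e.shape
(17, 5)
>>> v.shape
(17, 13, 23)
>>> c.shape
(23, 5, 13)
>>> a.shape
(11, 11)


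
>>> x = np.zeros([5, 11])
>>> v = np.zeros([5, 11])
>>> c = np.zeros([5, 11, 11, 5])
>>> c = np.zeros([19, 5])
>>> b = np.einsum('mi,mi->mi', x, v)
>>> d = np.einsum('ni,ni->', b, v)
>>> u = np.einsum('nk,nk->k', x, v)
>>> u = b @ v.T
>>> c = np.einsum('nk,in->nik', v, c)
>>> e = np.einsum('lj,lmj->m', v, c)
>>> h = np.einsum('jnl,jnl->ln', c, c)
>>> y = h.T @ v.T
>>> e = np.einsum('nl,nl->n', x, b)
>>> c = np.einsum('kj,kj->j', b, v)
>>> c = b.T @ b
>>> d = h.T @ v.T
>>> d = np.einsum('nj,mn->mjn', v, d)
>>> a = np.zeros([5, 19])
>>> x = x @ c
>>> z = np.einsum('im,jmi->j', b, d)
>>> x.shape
(5, 11)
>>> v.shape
(5, 11)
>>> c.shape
(11, 11)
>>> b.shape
(5, 11)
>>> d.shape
(19, 11, 5)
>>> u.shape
(5, 5)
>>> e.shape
(5,)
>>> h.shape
(11, 19)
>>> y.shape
(19, 5)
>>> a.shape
(5, 19)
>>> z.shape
(19,)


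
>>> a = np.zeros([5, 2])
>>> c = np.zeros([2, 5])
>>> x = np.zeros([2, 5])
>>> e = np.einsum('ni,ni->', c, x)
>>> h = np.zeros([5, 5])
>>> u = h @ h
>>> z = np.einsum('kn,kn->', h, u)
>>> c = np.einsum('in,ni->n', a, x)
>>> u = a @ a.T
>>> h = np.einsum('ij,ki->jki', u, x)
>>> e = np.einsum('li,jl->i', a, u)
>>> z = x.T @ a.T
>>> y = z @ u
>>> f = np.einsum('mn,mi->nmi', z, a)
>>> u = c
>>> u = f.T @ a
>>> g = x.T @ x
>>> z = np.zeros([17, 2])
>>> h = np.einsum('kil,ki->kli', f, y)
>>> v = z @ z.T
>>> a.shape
(5, 2)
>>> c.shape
(2,)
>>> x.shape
(2, 5)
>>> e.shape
(2,)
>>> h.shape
(5, 2, 5)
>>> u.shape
(2, 5, 2)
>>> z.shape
(17, 2)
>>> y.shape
(5, 5)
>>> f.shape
(5, 5, 2)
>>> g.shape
(5, 5)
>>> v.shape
(17, 17)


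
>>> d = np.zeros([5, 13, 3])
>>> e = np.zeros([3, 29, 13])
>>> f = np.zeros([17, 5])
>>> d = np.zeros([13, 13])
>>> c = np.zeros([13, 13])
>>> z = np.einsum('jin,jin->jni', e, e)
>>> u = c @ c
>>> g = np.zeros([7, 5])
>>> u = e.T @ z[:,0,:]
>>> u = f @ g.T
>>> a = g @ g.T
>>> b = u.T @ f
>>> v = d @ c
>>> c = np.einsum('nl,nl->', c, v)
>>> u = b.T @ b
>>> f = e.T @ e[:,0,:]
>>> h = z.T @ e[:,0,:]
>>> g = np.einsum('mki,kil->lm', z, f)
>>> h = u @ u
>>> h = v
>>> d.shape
(13, 13)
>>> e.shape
(3, 29, 13)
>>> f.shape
(13, 29, 13)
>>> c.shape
()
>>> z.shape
(3, 13, 29)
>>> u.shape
(5, 5)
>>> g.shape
(13, 3)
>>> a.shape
(7, 7)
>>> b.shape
(7, 5)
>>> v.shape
(13, 13)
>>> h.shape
(13, 13)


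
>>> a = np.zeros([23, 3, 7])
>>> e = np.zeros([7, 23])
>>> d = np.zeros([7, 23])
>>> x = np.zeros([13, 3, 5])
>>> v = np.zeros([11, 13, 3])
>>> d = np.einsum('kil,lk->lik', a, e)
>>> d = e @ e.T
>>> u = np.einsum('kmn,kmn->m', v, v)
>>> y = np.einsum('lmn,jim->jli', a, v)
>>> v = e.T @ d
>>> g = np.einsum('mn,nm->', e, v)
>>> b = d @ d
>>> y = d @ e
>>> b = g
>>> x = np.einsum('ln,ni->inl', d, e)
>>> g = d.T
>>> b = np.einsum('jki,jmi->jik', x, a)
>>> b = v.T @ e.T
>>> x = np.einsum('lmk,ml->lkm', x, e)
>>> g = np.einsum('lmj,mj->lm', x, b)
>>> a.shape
(23, 3, 7)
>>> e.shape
(7, 23)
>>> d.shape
(7, 7)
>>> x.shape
(23, 7, 7)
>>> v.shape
(23, 7)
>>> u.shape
(13,)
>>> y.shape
(7, 23)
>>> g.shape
(23, 7)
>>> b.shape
(7, 7)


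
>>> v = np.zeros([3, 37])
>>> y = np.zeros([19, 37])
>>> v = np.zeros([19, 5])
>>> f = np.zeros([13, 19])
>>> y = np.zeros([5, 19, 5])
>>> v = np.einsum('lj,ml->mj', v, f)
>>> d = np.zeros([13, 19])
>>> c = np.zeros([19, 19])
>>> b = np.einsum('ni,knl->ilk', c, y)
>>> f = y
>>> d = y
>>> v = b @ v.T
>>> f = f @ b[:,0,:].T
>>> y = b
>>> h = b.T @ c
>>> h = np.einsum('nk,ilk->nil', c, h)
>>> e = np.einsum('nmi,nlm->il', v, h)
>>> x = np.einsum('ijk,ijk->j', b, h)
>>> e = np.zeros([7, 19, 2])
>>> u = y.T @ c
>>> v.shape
(19, 5, 13)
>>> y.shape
(19, 5, 5)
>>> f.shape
(5, 19, 19)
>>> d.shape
(5, 19, 5)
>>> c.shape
(19, 19)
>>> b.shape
(19, 5, 5)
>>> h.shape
(19, 5, 5)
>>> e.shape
(7, 19, 2)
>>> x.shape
(5,)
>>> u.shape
(5, 5, 19)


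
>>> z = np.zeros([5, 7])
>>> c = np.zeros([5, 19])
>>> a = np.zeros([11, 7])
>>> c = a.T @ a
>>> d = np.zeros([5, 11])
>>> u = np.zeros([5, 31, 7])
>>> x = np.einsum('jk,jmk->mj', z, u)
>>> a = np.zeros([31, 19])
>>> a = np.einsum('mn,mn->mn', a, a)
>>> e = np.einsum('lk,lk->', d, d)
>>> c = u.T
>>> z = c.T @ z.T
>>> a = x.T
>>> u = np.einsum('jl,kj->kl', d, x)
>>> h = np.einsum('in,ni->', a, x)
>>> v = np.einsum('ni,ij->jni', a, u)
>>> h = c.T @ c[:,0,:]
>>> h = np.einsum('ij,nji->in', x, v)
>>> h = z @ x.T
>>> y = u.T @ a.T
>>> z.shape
(5, 31, 5)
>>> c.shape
(7, 31, 5)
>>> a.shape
(5, 31)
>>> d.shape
(5, 11)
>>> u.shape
(31, 11)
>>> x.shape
(31, 5)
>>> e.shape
()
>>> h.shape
(5, 31, 31)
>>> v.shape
(11, 5, 31)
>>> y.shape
(11, 5)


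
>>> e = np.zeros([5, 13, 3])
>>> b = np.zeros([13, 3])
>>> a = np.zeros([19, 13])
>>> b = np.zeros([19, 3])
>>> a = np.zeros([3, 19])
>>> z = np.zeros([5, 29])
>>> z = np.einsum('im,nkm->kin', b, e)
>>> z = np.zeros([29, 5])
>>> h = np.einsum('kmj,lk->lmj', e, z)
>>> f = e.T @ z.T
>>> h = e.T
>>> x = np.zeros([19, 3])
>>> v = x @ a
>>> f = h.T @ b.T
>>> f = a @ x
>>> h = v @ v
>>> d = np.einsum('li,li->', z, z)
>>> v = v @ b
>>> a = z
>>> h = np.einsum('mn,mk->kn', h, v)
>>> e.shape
(5, 13, 3)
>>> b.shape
(19, 3)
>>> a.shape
(29, 5)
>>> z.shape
(29, 5)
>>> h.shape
(3, 19)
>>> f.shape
(3, 3)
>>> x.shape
(19, 3)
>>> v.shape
(19, 3)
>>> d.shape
()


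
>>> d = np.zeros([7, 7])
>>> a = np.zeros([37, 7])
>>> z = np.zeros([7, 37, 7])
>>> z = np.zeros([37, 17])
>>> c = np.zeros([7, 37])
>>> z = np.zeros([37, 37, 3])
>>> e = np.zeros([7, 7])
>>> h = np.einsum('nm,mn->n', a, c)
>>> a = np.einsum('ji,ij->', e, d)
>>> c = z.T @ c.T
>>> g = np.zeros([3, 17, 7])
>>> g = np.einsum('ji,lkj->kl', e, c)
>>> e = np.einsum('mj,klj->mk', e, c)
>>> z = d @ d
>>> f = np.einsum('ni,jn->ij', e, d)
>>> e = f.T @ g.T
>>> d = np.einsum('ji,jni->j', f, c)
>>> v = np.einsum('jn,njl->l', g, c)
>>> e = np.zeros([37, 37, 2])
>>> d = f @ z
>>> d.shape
(3, 7)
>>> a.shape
()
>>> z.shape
(7, 7)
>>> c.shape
(3, 37, 7)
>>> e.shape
(37, 37, 2)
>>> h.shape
(37,)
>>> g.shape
(37, 3)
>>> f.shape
(3, 7)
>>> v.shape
(7,)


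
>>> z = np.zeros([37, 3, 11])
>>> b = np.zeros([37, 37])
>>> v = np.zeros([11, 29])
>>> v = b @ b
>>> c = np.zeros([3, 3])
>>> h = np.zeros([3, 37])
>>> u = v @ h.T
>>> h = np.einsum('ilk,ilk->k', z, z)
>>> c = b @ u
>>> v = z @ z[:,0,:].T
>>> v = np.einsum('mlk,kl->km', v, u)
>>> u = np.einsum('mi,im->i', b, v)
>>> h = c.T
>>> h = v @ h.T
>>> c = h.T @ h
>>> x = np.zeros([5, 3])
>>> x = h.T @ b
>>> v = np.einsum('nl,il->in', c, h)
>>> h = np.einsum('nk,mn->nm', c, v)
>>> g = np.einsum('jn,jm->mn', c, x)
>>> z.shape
(37, 3, 11)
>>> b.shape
(37, 37)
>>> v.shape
(37, 3)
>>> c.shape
(3, 3)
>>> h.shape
(3, 37)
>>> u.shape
(37,)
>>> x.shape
(3, 37)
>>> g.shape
(37, 3)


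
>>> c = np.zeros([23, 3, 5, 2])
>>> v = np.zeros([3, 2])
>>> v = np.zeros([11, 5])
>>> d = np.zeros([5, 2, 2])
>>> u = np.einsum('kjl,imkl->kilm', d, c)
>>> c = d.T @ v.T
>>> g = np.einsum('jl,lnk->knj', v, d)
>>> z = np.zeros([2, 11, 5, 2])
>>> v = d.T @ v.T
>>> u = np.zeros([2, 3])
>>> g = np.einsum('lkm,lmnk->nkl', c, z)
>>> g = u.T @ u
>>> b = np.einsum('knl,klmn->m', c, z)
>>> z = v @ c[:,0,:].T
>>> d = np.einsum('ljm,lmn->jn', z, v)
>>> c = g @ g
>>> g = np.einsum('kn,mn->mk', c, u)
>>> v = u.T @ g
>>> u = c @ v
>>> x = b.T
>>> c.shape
(3, 3)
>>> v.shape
(3, 3)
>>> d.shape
(2, 11)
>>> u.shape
(3, 3)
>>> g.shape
(2, 3)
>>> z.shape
(2, 2, 2)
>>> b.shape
(5,)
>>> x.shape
(5,)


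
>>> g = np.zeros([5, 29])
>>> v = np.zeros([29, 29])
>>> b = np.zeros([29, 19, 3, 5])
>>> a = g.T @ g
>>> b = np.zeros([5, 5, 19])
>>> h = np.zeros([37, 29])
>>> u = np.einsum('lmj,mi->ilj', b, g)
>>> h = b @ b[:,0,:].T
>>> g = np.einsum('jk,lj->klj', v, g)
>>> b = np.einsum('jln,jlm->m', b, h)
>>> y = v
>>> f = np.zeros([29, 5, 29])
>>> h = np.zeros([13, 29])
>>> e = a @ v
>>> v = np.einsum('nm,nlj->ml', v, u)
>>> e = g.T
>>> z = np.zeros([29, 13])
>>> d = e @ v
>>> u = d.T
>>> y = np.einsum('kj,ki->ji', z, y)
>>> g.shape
(29, 5, 29)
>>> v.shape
(29, 5)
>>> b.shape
(5,)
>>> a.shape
(29, 29)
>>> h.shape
(13, 29)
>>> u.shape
(5, 5, 29)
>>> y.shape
(13, 29)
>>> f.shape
(29, 5, 29)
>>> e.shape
(29, 5, 29)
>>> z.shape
(29, 13)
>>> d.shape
(29, 5, 5)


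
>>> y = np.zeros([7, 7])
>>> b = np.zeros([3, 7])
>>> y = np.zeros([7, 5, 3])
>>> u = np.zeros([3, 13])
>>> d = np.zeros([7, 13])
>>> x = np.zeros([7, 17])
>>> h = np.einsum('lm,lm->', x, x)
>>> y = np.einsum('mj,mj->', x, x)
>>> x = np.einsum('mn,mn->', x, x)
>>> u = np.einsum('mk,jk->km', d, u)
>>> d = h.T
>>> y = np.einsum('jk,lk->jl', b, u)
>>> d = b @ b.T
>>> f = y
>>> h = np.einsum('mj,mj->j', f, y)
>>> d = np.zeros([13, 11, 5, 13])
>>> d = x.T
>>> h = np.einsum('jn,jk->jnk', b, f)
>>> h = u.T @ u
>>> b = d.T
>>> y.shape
(3, 13)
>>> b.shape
()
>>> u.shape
(13, 7)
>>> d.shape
()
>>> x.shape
()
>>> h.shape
(7, 7)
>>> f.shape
(3, 13)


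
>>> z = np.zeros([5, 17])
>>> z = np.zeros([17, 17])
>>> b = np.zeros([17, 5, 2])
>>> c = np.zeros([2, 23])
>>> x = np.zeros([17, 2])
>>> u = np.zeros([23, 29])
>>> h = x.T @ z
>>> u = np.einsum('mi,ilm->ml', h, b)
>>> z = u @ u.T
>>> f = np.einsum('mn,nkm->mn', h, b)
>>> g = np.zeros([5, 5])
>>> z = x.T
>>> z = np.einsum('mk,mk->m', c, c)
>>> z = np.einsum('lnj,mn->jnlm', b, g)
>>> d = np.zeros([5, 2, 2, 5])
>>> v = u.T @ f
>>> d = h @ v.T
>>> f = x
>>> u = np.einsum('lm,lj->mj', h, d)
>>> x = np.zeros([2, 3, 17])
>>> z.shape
(2, 5, 17, 5)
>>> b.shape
(17, 5, 2)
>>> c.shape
(2, 23)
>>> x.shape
(2, 3, 17)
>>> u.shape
(17, 5)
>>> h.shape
(2, 17)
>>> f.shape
(17, 2)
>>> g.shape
(5, 5)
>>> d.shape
(2, 5)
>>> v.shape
(5, 17)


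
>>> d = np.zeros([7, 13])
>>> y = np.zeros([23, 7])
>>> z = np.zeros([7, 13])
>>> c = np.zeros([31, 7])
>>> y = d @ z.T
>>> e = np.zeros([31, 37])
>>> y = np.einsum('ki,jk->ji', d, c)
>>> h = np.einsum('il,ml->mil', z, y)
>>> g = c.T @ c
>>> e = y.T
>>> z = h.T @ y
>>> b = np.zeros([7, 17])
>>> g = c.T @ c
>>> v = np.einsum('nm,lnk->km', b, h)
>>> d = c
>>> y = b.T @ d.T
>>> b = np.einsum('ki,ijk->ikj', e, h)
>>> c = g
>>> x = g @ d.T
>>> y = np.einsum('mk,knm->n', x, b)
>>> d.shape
(31, 7)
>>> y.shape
(13,)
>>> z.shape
(13, 7, 13)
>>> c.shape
(7, 7)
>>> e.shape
(13, 31)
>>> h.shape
(31, 7, 13)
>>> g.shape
(7, 7)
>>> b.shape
(31, 13, 7)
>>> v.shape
(13, 17)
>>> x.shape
(7, 31)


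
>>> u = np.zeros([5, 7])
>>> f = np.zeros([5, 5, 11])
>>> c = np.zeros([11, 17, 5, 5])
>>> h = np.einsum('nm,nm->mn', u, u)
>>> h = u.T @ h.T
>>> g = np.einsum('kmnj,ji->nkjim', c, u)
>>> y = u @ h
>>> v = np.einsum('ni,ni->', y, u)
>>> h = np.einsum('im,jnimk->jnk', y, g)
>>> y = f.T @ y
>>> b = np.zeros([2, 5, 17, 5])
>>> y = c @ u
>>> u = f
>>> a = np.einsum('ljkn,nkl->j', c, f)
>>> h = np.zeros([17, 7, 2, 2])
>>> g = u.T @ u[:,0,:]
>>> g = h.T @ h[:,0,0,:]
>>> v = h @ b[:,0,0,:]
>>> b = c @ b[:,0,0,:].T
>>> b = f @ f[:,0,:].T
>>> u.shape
(5, 5, 11)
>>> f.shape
(5, 5, 11)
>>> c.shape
(11, 17, 5, 5)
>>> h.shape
(17, 7, 2, 2)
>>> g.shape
(2, 2, 7, 2)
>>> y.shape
(11, 17, 5, 7)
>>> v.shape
(17, 7, 2, 5)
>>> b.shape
(5, 5, 5)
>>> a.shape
(17,)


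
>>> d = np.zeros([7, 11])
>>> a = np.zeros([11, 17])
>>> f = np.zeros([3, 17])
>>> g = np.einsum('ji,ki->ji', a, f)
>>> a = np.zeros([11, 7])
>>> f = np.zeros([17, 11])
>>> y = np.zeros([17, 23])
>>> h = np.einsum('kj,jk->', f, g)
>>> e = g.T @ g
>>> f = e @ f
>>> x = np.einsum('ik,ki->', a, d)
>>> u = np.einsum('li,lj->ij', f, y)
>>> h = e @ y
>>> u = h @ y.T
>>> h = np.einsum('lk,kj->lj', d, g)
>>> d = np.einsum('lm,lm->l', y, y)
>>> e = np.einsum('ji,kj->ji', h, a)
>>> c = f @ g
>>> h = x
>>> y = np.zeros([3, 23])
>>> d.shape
(17,)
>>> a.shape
(11, 7)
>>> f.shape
(17, 11)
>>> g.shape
(11, 17)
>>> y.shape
(3, 23)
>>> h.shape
()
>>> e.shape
(7, 17)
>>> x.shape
()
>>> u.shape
(17, 17)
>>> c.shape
(17, 17)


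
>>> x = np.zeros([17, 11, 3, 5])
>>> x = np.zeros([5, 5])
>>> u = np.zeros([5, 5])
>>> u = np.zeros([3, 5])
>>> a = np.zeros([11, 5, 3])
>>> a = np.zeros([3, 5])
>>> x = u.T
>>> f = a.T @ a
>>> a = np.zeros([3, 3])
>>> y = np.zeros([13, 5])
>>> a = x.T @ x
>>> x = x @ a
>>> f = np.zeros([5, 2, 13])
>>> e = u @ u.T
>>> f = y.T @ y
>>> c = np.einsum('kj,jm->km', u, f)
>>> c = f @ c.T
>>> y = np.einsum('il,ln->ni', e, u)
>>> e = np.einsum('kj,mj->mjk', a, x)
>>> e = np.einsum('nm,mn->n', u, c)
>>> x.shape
(5, 3)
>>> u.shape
(3, 5)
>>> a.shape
(3, 3)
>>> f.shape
(5, 5)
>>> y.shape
(5, 3)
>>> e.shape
(3,)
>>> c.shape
(5, 3)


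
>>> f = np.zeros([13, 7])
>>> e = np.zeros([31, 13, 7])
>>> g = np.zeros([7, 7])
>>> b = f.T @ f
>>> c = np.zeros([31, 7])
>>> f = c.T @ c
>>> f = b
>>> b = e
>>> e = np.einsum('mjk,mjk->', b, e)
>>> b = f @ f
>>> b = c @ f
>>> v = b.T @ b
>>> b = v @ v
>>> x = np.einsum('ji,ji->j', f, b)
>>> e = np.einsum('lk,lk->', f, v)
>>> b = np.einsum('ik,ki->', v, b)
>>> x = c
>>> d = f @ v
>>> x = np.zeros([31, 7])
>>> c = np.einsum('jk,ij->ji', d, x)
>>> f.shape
(7, 7)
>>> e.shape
()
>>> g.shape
(7, 7)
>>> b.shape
()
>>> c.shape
(7, 31)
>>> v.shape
(7, 7)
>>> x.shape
(31, 7)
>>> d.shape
(7, 7)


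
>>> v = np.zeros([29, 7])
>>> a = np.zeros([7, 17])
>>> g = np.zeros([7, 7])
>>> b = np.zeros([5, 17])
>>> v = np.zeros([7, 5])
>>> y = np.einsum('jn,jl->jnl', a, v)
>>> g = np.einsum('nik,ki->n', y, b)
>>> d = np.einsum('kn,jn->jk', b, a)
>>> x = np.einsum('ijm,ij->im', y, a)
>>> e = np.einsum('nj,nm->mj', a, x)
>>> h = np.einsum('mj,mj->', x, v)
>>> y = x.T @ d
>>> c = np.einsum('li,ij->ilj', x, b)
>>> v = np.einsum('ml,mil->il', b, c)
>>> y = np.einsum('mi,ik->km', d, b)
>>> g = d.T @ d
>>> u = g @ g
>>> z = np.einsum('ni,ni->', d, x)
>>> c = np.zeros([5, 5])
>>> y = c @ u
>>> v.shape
(7, 17)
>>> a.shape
(7, 17)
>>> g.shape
(5, 5)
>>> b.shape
(5, 17)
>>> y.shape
(5, 5)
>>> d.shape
(7, 5)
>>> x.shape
(7, 5)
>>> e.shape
(5, 17)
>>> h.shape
()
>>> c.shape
(5, 5)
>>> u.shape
(5, 5)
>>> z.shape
()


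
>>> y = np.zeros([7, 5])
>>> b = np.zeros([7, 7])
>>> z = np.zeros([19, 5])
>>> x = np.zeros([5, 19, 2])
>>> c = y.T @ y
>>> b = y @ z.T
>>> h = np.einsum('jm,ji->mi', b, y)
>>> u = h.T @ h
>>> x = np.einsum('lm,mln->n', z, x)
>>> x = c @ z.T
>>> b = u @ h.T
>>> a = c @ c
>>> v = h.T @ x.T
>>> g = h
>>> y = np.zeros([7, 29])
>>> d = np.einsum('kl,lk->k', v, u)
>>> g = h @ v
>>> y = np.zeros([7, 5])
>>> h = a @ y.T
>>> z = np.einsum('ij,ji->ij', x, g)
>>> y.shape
(7, 5)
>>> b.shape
(5, 19)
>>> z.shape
(5, 19)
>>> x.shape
(5, 19)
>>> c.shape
(5, 5)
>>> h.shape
(5, 7)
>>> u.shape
(5, 5)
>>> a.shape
(5, 5)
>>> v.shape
(5, 5)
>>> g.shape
(19, 5)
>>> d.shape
(5,)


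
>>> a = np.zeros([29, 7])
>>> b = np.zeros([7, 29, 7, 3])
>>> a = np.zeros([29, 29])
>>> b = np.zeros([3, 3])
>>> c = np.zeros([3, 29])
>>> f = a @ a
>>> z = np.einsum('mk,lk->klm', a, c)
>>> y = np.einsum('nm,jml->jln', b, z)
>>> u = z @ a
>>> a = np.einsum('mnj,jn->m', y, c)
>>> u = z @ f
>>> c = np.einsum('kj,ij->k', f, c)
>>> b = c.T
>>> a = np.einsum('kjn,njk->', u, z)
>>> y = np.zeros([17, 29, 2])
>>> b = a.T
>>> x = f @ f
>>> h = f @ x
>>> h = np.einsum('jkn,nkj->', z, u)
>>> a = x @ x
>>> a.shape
(29, 29)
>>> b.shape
()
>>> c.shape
(29,)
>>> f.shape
(29, 29)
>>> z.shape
(29, 3, 29)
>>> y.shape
(17, 29, 2)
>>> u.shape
(29, 3, 29)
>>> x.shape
(29, 29)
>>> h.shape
()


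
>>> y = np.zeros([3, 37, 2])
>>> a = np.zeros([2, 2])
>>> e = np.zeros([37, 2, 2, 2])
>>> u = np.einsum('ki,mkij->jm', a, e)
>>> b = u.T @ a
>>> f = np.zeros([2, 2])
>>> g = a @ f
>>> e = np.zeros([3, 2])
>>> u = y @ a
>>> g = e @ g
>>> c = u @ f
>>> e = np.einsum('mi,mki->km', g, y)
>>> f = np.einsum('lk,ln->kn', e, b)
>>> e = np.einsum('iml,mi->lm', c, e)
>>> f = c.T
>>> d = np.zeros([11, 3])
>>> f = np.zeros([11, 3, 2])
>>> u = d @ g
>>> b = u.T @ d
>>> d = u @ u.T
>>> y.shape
(3, 37, 2)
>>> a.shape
(2, 2)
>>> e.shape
(2, 37)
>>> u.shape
(11, 2)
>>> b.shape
(2, 3)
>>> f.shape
(11, 3, 2)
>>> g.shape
(3, 2)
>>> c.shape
(3, 37, 2)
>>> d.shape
(11, 11)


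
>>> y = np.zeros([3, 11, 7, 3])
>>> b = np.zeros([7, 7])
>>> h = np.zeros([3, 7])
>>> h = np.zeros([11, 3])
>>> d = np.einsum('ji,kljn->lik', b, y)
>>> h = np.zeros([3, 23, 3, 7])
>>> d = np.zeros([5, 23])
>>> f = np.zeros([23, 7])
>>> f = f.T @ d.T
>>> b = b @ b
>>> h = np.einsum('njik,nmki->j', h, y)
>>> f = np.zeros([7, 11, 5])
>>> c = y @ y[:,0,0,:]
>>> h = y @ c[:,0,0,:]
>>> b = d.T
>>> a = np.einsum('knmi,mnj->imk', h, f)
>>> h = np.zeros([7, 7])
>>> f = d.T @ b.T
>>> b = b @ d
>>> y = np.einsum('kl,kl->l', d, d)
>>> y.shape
(23,)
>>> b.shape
(23, 23)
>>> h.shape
(7, 7)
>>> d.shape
(5, 23)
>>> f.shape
(23, 23)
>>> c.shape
(3, 11, 7, 3)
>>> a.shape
(3, 7, 3)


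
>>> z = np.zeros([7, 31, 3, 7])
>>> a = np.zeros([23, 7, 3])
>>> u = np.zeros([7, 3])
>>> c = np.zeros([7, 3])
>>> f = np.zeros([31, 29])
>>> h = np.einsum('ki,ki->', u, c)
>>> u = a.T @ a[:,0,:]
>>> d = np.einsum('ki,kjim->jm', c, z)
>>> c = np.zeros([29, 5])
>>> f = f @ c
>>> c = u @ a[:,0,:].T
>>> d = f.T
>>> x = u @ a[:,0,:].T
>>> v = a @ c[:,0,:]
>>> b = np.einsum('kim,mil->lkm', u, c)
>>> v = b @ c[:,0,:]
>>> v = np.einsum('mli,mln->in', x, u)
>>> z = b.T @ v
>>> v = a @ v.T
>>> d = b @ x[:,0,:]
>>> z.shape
(3, 3, 3)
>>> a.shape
(23, 7, 3)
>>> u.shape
(3, 7, 3)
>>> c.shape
(3, 7, 23)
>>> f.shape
(31, 5)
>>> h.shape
()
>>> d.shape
(23, 3, 23)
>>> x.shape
(3, 7, 23)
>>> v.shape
(23, 7, 23)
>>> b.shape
(23, 3, 3)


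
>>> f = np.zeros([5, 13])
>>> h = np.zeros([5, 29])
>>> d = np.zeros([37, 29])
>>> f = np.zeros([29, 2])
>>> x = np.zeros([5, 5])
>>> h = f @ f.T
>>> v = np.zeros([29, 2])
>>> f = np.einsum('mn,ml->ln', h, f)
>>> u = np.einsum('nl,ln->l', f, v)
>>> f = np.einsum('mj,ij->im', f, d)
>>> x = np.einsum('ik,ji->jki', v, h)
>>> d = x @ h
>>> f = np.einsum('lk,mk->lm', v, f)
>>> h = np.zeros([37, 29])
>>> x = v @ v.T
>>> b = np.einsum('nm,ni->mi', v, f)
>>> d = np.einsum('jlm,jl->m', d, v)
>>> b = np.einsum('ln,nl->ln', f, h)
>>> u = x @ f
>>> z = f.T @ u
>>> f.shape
(29, 37)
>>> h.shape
(37, 29)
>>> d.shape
(29,)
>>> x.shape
(29, 29)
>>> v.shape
(29, 2)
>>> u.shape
(29, 37)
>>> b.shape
(29, 37)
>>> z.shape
(37, 37)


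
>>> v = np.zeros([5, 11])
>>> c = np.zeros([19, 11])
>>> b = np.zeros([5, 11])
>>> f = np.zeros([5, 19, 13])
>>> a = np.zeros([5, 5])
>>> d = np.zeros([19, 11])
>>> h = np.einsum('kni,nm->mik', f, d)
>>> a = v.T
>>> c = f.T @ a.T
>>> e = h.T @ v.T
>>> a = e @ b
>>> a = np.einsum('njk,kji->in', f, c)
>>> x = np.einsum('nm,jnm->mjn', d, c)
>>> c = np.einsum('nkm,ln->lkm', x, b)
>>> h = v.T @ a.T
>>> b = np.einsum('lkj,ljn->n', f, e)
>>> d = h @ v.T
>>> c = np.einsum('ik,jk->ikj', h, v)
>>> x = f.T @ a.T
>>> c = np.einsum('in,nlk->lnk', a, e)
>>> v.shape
(5, 11)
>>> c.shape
(13, 5, 5)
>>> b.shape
(5,)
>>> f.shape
(5, 19, 13)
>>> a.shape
(11, 5)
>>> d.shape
(11, 5)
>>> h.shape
(11, 11)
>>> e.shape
(5, 13, 5)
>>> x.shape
(13, 19, 11)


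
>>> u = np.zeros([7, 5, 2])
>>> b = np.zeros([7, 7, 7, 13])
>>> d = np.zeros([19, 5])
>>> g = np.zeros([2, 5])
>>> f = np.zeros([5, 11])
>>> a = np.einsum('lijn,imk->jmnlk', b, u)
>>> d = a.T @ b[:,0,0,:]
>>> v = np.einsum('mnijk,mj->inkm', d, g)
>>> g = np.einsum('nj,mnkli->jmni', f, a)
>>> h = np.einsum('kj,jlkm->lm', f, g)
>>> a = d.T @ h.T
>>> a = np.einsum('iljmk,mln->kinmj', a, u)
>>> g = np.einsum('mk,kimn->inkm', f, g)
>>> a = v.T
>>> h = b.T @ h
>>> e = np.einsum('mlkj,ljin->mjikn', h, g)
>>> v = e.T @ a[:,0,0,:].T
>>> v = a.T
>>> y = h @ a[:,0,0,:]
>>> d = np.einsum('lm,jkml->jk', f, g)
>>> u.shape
(7, 5, 2)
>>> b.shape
(7, 7, 7, 13)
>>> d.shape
(7, 2)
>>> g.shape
(7, 2, 11, 5)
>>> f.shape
(5, 11)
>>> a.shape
(2, 13, 7, 13)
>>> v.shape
(13, 7, 13, 2)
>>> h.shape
(13, 7, 7, 2)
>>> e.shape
(13, 2, 11, 7, 5)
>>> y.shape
(13, 7, 7, 13)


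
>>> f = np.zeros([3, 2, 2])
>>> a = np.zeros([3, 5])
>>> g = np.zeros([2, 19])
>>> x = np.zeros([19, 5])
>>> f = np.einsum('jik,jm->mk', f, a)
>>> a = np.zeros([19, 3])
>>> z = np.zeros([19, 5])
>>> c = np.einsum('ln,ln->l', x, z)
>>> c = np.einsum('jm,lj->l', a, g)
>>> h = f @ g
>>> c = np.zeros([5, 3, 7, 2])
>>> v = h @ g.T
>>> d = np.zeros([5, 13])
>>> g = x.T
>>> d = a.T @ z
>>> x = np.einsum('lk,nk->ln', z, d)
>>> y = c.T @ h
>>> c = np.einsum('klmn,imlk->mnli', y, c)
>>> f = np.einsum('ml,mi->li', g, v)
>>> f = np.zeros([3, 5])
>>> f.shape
(3, 5)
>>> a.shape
(19, 3)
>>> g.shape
(5, 19)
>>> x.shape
(19, 3)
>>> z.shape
(19, 5)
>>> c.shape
(3, 19, 7, 5)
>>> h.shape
(5, 19)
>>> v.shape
(5, 2)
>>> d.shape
(3, 5)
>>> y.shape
(2, 7, 3, 19)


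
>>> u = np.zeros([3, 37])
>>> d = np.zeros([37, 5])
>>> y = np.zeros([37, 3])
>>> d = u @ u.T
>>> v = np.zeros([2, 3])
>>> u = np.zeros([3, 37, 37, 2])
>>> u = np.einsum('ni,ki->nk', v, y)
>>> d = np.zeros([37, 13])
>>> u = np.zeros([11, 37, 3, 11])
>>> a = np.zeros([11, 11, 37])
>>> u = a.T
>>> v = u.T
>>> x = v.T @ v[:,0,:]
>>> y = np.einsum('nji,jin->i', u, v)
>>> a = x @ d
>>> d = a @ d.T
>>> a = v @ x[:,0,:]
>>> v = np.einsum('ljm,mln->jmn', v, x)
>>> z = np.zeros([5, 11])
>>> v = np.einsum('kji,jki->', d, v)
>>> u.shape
(37, 11, 11)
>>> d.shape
(37, 11, 37)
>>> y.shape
(11,)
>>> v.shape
()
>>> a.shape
(11, 11, 37)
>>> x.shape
(37, 11, 37)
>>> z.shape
(5, 11)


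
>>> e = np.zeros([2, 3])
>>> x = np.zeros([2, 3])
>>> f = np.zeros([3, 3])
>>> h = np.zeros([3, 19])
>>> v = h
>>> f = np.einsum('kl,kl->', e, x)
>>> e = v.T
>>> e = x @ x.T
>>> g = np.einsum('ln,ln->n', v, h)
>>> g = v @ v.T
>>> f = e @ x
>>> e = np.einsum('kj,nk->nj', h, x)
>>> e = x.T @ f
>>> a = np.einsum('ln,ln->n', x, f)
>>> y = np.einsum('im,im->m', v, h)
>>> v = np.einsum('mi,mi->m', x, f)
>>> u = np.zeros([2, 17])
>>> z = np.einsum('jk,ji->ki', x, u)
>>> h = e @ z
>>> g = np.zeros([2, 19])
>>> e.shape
(3, 3)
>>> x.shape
(2, 3)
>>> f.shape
(2, 3)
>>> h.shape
(3, 17)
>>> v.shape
(2,)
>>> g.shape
(2, 19)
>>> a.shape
(3,)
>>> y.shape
(19,)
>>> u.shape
(2, 17)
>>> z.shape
(3, 17)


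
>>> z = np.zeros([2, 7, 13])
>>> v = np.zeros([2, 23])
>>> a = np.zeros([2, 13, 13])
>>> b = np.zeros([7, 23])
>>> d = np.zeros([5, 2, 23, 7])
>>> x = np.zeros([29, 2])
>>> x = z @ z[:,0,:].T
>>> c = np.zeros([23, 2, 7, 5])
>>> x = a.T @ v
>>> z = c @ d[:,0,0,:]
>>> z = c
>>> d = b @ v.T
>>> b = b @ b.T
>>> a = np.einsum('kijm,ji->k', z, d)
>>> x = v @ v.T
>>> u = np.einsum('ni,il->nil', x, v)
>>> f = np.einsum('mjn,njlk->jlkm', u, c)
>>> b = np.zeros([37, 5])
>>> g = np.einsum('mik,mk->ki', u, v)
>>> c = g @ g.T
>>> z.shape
(23, 2, 7, 5)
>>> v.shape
(2, 23)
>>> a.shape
(23,)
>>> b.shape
(37, 5)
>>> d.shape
(7, 2)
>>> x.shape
(2, 2)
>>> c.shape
(23, 23)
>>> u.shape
(2, 2, 23)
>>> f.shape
(2, 7, 5, 2)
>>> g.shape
(23, 2)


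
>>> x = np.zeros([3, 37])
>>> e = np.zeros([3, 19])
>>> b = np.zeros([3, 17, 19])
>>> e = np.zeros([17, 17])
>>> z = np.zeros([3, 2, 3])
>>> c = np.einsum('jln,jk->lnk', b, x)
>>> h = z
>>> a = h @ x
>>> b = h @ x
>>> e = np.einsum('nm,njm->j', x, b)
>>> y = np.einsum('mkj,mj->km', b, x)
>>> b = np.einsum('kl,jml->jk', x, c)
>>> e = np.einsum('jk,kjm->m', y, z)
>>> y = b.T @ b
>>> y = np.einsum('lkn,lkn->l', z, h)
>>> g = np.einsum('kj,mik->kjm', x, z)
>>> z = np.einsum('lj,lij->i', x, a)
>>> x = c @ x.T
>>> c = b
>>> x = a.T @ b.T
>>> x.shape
(37, 2, 17)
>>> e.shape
(3,)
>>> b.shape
(17, 3)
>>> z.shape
(2,)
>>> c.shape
(17, 3)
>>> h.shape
(3, 2, 3)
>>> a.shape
(3, 2, 37)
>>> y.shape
(3,)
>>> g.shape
(3, 37, 3)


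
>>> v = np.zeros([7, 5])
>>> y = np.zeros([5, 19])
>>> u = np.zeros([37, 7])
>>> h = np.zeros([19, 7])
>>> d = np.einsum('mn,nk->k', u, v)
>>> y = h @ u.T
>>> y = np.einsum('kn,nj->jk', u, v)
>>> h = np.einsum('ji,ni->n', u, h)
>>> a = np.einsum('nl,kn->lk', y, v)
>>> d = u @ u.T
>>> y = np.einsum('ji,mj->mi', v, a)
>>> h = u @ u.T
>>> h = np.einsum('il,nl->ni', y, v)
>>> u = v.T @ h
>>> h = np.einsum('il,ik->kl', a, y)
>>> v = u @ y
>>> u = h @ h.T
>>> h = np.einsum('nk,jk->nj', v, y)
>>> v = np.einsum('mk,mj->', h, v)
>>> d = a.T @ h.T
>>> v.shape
()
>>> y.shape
(37, 5)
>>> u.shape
(5, 5)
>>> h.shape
(5, 37)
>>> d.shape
(7, 5)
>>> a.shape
(37, 7)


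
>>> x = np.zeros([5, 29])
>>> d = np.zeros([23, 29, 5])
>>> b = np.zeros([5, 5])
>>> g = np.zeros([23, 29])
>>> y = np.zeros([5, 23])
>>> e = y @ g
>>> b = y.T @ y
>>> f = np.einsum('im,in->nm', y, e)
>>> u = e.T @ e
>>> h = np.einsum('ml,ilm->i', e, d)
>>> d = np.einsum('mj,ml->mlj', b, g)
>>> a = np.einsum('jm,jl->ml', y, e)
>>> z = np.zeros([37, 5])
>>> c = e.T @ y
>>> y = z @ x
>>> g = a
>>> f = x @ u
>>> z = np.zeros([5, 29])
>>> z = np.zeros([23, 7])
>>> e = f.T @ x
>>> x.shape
(5, 29)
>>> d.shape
(23, 29, 23)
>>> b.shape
(23, 23)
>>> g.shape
(23, 29)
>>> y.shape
(37, 29)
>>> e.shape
(29, 29)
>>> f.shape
(5, 29)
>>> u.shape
(29, 29)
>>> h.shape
(23,)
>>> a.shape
(23, 29)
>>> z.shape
(23, 7)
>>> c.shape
(29, 23)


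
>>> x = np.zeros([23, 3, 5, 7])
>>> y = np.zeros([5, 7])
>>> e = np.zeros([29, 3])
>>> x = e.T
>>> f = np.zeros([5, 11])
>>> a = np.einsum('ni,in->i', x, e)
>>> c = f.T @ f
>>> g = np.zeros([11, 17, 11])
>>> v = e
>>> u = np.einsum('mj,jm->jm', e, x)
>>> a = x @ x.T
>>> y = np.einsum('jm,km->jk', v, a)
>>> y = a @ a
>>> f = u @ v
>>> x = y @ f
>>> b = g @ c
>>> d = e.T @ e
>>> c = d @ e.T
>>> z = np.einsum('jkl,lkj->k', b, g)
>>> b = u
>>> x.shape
(3, 3)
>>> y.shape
(3, 3)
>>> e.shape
(29, 3)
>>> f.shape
(3, 3)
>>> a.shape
(3, 3)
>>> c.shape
(3, 29)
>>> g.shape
(11, 17, 11)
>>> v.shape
(29, 3)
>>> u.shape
(3, 29)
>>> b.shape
(3, 29)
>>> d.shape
(3, 3)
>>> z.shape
(17,)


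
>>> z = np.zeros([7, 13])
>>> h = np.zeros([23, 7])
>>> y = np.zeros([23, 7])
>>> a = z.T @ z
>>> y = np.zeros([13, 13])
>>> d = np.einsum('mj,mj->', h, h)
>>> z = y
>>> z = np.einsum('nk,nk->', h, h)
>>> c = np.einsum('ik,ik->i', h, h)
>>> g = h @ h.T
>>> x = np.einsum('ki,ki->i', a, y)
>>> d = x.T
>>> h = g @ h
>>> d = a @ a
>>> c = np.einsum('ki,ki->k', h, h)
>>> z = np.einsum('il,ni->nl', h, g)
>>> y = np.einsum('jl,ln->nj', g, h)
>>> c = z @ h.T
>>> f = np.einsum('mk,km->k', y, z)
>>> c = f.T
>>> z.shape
(23, 7)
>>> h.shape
(23, 7)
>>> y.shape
(7, 23)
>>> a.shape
(13, 13)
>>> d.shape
(13, 13)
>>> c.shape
(23,)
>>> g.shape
(23, 23)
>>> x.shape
(13,)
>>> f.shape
(23,)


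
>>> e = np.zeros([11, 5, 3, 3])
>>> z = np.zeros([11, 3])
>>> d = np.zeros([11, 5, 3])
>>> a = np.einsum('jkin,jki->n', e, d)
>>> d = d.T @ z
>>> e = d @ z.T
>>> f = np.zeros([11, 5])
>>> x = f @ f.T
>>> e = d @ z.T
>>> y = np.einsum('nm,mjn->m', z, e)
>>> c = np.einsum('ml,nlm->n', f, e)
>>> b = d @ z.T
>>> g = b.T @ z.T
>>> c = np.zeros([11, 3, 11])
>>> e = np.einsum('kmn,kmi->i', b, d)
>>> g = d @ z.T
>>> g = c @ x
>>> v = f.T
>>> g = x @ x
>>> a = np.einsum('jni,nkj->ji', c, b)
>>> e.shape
(3,)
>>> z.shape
(11, 3)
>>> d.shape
(3, 5, 3)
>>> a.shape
(11, 11)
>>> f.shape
(11, 5)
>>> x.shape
(11, 11)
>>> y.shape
(3,)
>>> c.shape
(11, 3, 11)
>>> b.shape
(3, 5, 11)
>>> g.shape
(11, 11)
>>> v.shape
(5, 11)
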